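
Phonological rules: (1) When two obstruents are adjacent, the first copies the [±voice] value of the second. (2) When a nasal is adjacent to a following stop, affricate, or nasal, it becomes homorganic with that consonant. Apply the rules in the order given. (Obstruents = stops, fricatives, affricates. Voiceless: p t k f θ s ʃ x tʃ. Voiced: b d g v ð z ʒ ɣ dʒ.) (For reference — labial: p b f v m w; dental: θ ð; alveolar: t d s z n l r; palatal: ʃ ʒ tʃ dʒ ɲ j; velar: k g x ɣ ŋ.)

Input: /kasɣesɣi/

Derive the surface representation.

Rule 1: /s/ before /ɣ/ (voiced) → [z]
Rule 1: /s/ before /ɣ/ (voiced) → [z]
After rule 1: kazɣezɣi
Rule 2: no segment meets the rule's conditions; no change.

[kazɣezɣi]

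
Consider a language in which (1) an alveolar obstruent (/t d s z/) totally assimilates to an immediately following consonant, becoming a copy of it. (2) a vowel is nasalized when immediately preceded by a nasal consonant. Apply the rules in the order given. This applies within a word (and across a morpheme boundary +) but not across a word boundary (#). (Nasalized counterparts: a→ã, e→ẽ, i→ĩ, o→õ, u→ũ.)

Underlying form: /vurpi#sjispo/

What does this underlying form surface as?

Rule 1: /s/ before /j/ → [j] (total assimilation)
Rule 1: /s/ before /p/ → [p] (total assimilation)
After rule 1: vurpi#jjippo
Rule 2: no segment meets the rule's conditions; no change.

[vurpi#jjippo]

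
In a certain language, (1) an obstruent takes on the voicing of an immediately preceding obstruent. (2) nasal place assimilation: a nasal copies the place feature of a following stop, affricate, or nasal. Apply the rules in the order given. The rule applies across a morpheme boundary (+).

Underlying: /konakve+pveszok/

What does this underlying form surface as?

[konakfe+pfessok]

Rule 1: /v/ after /k/ (voiceless) → [f]
Rule 1: /v/ after /p/ (voiceless) → [f]
Rule 1: /z/ after /s/ (voiceless) → [s]
After rule 1: konakfe+pfessok
Rule 2: no segment meets the rule's conditions; no change.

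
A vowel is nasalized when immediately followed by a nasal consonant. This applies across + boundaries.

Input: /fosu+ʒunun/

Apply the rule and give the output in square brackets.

[fosu+ʒũnũn]

/u/ before nasal /n/ → [ũ]
/u/ before nasal /n/ → [ũ]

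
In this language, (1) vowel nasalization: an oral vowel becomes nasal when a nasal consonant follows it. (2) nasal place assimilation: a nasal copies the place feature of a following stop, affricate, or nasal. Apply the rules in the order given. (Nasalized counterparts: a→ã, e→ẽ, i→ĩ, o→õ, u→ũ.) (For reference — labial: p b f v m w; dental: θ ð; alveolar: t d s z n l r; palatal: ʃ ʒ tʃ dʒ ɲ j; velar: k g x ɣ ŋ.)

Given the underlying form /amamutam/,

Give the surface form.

[ãmãmutãm]

Rule 1: /a/ before nasal /m/ → [ã]
Rule 1: /a/ before nasal /m/ → [ã]
Rule 1: /a/ before nasal /m/ → [ã]
After rule 1: ãmãmutãm
Rule 2: no segment meets the rule's conditions; no change.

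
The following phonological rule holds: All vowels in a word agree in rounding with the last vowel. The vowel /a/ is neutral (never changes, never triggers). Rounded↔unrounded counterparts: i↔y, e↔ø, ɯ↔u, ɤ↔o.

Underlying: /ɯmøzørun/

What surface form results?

[umøzørun]

/ɯ/ harmonizes with /u/ ([+round]) → [u]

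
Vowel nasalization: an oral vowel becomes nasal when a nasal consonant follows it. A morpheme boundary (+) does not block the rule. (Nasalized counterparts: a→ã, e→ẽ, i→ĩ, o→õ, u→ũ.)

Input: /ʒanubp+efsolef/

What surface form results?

[ʒãnubp+efsolef]

/a/ before nasal /n/ → [ã]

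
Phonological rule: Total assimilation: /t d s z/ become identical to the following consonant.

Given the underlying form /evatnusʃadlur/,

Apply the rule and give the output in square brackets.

[evannuʃʃallur]

/t/ before /n/ → [n] (total assimilation)
/s/ before /ʃ/ → [ʃ] (total assimilation)
/d/ before /l/ → [l] (total assimilation)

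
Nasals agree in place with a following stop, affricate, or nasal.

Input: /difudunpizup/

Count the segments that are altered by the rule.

/n/ before /p/ (labial) → [m]
1 segment changes.

1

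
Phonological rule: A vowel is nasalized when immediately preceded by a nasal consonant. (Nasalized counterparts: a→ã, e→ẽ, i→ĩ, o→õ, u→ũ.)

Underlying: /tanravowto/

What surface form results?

[tanravowto]

no segment meets the rule's conditions; no change.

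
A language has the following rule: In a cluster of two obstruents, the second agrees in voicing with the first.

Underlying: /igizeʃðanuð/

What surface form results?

[igizeʃθanuð]

/ð/ after /ʃ/ (voiceless) → [θ]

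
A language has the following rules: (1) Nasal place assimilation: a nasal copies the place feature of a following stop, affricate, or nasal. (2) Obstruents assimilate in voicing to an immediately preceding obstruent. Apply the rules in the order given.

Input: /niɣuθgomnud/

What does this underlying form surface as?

[niɣuθkonnud]

Rule 1: /m/ before /n/ (alveolar) → [n]
After rule 1: niɣuθgonnud
Rule 2: /g/ after /θ/ (voiceless) → [k]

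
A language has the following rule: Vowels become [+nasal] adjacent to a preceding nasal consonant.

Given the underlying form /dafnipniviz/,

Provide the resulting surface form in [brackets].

[dafnĩpnĩviz]

/i/ after nasal /n/ → [ĩ]
/i/ after nasal /n/ → [ĩ]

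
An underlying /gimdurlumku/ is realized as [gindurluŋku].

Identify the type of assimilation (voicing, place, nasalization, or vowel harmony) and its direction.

place assimilation, regressive

/m/→[n] /m/→[ŋ].
Each target copies a feature from the following segment, so the direction is regressive.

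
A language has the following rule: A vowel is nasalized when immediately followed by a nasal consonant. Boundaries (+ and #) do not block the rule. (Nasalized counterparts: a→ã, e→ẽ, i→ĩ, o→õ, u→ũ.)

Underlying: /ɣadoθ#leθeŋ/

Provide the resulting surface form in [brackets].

/e/ before nasal /ŋ/ → [ẽ]

[ɣadoθ#leθẽŋ]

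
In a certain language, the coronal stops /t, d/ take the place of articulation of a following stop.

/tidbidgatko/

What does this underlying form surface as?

[tibbiggakko]

/d/ before /b/ (labial) → [b]
/d/ before /g/ (velar) → [g]
/t/ before /k/ (velar) → [k]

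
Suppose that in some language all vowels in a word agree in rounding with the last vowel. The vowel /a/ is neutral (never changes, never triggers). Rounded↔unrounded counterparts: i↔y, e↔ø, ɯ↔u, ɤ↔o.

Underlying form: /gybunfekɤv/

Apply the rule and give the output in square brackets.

[gibɯnfekɤv]

/y/ harmonizes with /ɤ/ ([-round]) → [i]
/u/ harmonizes with /ɤ/ ([-round]) → [ɯ]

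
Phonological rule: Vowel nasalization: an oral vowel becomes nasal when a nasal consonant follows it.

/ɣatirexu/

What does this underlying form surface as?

[ɣatirexu]

no segment meets the rule's conditions; no change.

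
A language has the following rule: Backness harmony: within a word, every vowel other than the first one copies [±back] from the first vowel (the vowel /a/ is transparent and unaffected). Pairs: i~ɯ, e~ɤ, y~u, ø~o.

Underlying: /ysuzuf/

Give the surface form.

/u/ harmonizes with /y/ ([-back]) → [y]
/u/ harmonizes with /y/ ([-back]) → [y]

[ysyzyf]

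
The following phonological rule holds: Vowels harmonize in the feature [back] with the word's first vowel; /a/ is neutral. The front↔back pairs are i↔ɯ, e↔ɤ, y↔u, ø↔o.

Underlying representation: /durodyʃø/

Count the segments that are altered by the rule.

/y/ harmonizes with /u/ ([+back]) → [u]
/ø/ harmonizes with /u/ ([+back]) → [o]
2 segments change.

2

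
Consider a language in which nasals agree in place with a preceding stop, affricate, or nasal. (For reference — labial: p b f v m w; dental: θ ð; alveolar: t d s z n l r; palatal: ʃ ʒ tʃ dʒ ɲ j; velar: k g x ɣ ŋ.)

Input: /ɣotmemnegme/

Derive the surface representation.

/m/ after /t/ (alveolar) → [n]
/n/ after /m/ (labial) → [m]
/m/ after /g/ (velar) → [ŋ]

[ɣotnemmegŋe]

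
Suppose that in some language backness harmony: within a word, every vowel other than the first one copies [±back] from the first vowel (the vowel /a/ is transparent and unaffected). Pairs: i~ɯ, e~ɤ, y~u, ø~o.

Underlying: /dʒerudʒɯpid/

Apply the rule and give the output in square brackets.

/u/ harmonizes with /e/ ([-back]) → [y]
/ɯ/ harmonizes with /e/ ([-back]) → [i]

[dʒerydʒipid]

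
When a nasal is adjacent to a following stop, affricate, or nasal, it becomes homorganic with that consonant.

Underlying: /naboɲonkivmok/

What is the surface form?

/n/ before /k/ (velar) → [ŋ]

[naboɲoŋkivmok]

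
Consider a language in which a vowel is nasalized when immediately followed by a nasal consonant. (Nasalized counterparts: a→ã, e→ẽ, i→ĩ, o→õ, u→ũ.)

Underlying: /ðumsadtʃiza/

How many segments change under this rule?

/u/ before nasal /m/ → [ũ]
1 segment changes.

1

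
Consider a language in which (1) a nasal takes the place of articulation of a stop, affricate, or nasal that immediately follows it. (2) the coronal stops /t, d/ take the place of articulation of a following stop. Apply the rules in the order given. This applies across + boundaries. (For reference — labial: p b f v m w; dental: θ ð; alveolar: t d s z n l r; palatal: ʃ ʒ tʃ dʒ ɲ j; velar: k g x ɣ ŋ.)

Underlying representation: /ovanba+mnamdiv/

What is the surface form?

[ovamba+nnandiv]

Rule 1: /n/ before /b/ (labial) → [m]
Rule 1: /m/ before /n/ (alveolar) → [n]
Rule 1: /m/ before /d/ (alveolar) → [n]
After rule 1: ovamba+nnandiv
Rule 2: no segment meets the rule's conditions; no change.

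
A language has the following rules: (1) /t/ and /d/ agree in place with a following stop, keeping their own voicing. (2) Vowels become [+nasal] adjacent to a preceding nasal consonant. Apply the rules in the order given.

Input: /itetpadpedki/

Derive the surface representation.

[iteppabpegki]

Rule 1: /t/ before /p/ (labial) → [p]
Rule 1: /d/ before /p/ (labial) → [b]
Rule 1: /d/ before /k/ (velar) → [g]
After rule 1: iteppabpegki
Rule 2: no segment meets the rule's conditions; no change.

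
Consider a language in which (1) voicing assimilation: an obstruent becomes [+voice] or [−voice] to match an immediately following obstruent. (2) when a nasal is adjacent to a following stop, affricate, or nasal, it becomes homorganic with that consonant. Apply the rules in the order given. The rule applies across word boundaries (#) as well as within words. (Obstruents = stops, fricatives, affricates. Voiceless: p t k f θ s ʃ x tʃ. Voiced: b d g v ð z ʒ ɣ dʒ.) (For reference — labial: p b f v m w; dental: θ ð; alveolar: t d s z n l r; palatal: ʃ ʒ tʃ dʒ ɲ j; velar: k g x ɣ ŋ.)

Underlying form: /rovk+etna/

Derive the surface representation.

Rule 1: /v/ before /k/ (voiceless) → [f]
After rule 1: rofk+etna
Rule 2: no segment meets the rule's conditions; no change.

[rofk+etna]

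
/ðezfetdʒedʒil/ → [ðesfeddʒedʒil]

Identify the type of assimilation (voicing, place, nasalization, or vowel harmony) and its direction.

voicing assimilation, regressive

/z/→[s] /t/→[d].
Each target copies a feature from the following segment, so the direction is regressive.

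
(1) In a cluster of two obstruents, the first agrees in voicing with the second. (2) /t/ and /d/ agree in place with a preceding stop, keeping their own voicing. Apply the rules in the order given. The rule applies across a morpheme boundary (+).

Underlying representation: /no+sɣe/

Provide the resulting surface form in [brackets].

Rule 1: /s/ before /ɣ/ (voiced) → [z]
After rule 1: no+zɣe
Rule 2: no segment meets the rule's conditions; no change.

[no+zɣe]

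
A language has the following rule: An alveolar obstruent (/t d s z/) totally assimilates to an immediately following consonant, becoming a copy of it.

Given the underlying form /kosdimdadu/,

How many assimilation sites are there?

/s/ before /d/ → [d] (total assimilation)
1 segment changes.

1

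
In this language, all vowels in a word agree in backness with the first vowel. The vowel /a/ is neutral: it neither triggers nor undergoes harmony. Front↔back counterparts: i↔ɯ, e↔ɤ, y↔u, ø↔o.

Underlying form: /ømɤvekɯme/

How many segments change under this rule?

2

/ɤ/ harmonizes with /ø/ ([-back]) → [e]
/ɯ/ harmonizes with /ø/ ([-back]) → [i]
2 segments change.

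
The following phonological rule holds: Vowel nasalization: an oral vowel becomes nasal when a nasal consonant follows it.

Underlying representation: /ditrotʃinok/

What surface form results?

[ditrotʃĩnok]

/i/ before nasal /n/ → [ĩ]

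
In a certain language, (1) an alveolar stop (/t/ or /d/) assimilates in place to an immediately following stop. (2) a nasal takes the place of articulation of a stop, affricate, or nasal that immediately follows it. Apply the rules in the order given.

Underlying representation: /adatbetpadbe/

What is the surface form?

Rule 1: /t/ before /b/ (labial) → [p]
Rule 1: /t/ before /p/ (labial) → [p]
Rule 1: /d/ before /b/ (labial) → [b]
After rule 1: adapbeppabbe
Rule 2: no segment meets the rule's conditions; no change.

[adapbeppabbe]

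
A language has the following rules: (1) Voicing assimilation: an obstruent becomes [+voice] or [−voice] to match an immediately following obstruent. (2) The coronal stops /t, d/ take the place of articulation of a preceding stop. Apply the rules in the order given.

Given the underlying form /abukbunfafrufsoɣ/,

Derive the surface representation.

[abugbunfafrufsoɣ]

Rule 1: /k/ before /b/ (voiced) → [g]
After rule 1: abugbunfafrufsoɣ
Rule 2: no segment meets the rule's conditions; no change.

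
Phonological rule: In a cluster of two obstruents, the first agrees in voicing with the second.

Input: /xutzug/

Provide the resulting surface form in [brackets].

/t/ before /z/ (voiced) → [d]

[xudzug]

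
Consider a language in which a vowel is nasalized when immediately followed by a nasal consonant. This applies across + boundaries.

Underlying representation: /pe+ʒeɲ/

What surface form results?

/e/ before nasal /ɲ/ → [ẽ]

[pe+ʒẽɲ]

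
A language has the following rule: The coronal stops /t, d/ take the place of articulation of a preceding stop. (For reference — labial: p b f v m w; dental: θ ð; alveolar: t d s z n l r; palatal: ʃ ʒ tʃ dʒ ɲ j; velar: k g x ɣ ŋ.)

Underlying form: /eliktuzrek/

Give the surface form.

/t/ after /k/ (velar) → [k]

[elikkuzrek]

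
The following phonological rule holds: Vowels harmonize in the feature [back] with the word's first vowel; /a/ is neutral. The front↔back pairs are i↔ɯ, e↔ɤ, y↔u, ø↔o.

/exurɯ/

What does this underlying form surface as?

[exyri]

/u/ harmonizes with /e/ ([-back]) → [y]
/ɯ/ harmonizes with /e/ ([-back]) → [i]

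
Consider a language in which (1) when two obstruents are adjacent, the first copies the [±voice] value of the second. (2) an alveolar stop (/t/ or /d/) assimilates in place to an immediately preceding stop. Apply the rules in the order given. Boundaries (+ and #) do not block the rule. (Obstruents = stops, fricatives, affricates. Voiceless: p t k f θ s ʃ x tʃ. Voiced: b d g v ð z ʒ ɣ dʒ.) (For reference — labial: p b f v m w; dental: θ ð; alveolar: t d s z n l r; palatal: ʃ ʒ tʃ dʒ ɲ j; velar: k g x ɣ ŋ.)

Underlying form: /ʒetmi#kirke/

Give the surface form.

Rule 1: no segment meets the rule's conditions; no change.
After rule 1: ʒetmi#kirke
Rule 2: no segment meets the rule's conditions; no change.

[ʒetmi#kirke]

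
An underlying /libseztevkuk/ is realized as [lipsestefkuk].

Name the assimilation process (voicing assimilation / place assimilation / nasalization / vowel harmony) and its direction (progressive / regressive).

/b/→[p] /z/→[s] /v/→[f].
Each target copies a feature from the following segment, so the direction is regressive.

voicing assimilation, regressive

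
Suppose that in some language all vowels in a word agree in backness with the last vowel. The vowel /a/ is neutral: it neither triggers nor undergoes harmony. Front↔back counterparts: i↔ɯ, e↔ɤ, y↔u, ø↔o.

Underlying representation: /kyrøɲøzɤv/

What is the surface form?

[kuroɲozɤv]

/y/ harmonizes with /ɤ/ ([+back]) → [u]
/ø/ harmonizes with /ɤ/ ([+back]) → [o]
/ø/ harmonizes with /ɤ/ ([+back]) → [o]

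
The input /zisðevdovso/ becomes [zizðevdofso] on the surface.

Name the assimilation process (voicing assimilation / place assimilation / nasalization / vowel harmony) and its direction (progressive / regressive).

voicing assimilation, regressive

/s/→[z] /v/→[f].
Each target copies a feature from the following segment, so the direction is regressive.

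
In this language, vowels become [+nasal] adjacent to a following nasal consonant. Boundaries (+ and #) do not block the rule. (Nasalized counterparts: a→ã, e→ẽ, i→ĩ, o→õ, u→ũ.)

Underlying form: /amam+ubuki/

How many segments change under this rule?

/a/ before nasal /m/ → [ã]
/a/ before nasal /m/ → [ã]
2 segments change.

2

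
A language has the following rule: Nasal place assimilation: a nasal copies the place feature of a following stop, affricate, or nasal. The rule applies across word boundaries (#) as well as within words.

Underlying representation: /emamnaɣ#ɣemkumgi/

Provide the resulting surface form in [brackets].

/m/ before /n/ (alveolar) → [n]
/m/ before /k/ (velar) → [ŋ]
/m/ before /g/ (velar) → [ŋ]

[emannaɣ#ɣeŋkuŋgi]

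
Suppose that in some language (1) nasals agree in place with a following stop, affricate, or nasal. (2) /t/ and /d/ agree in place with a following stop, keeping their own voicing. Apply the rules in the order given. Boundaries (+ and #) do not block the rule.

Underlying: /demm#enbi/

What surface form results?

[demm#embi]

Rule 1: /n/ before /b/ (labial) → [m]
After rule 1: demm#embi
Rule 2: no segment meets the rule's conditions; no change.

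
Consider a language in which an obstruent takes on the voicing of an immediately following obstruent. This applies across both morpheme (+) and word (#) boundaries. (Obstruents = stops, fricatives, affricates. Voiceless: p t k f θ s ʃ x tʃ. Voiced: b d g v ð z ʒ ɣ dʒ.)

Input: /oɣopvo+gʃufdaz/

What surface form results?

[oɣobvo+kʃuvdaz]

/p/ before /v/ (voiced) → [b]
/g/ before /ʃ/ (voiceless) → [k]
/f/ before /d/ (voiced) → [v]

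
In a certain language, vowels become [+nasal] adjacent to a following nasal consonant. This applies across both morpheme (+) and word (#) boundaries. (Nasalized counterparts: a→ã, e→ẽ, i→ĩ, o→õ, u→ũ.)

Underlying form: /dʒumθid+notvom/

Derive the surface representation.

[dʒũmθid+notvõm]

/u/ before nasal /m/ → [ũ]
/o/ before nasal /m/ → [õ]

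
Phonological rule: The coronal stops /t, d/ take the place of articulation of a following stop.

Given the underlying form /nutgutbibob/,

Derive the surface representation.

[nukgupbibob]

/t/ before /g/ (velar) → [k]
/t/ before /b/ (labial) → [p]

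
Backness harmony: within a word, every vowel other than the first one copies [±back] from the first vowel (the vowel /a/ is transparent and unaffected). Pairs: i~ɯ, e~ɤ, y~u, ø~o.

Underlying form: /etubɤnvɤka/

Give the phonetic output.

/u/ harmonizes with /e/ ([-back]) → [y]
/ɤ/ harmonizes with /e/ ([-back]) → [e]
/ɤ/ harmonizes with /e/ ([-back]) → [e]

[etybenveka]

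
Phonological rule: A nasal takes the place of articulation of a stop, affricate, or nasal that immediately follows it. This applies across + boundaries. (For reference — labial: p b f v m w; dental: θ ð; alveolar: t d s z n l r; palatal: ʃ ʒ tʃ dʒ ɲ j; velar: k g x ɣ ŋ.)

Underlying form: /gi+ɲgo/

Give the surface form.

[gi+ŋgo]

/ɲ/ before /g/ (velar) → [ŋ]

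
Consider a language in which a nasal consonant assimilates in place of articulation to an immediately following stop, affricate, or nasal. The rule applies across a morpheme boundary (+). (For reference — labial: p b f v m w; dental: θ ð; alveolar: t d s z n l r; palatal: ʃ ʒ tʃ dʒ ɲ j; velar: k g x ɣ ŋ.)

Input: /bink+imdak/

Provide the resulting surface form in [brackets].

[biŋk+indak]

/n/ before /k/ (velar) → [ŋ]
/m/ before /d/ (alveolar) → [n]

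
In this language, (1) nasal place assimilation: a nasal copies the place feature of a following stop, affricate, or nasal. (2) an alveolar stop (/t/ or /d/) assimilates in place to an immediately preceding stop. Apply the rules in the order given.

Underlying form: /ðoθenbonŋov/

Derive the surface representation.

[ðoθemboŋŋov]

Rule 1: /n/ before /b/ (labial) → [m]
Rule 1: /n/ before /ŋ/ (velar) → [ŋ]
After rule 1: ðoθemboŋŋov
Rule 2: no segment meets the rule's conditions; no change.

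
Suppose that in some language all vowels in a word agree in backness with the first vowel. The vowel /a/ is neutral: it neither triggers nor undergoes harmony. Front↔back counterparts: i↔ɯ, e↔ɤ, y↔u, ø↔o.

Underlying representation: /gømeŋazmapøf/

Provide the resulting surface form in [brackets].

[gømeŋazmapøf]

no segment meets the rule's conditions; no change.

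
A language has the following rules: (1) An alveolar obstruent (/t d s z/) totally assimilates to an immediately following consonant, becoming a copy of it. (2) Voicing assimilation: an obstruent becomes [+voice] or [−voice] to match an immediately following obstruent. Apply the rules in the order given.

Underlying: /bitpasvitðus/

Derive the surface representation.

[bippavviððus]

Rule 1: /t/ before /p/ → [p] (total assimilation)
Rule 1: /s/ before /v/ → [v] (total assimilation)
Rule 1: /t/ before /ð/ → [ð] (total assimilation)
After rule 1: bippavviððus
Rule 2: no segment meets the rule's conditions; no change.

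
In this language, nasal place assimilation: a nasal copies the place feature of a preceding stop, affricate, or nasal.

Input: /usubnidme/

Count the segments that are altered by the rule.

2

/n/ after /b/ (labial) → [m]
/m/ after /d/ (alveolar) → [n]
2 segments change.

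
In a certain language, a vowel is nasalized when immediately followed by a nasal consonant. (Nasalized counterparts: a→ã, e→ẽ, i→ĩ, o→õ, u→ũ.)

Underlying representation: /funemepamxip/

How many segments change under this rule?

3

/u/ before nasal /n/ → [ũ]
/e/ before nasal /m/ → [ẽ]
/a/ before nasal /m/ → [ã]
3 segments change.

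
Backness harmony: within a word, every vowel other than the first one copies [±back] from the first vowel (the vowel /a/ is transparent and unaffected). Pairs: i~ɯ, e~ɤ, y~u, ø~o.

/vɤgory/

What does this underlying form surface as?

[vɤgoru]

/y/ harmonizes with /ɤ/ ([+back]) → [u]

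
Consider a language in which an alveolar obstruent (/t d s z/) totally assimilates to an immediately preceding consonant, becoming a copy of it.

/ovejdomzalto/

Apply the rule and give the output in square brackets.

[ovejjommallo]

/d/ after /j/ → [j] (total assimilation)
/z/ after /m/ → [m] (total assimilation)
/t/ after /l/ → [l] (total assimilation)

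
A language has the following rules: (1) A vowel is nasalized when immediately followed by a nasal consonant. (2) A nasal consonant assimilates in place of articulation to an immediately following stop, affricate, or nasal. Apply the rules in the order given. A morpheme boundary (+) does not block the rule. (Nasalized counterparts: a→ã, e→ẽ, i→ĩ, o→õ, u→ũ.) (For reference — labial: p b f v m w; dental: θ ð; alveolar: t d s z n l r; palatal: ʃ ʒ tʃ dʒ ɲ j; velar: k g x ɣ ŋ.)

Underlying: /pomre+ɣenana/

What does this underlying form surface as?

Rule 1: /o/ before nasal /m/ → [õ]
Rule 1: /e/ before nasal /n/ → [ẽ]
Rule 1: /a/ before nasal /n/ → [ã]
After rule 1: põmre+ɣẽnãna
Rule 2: no segment meets the rule's conditions; no change.

[põmre+ɣẽnãna]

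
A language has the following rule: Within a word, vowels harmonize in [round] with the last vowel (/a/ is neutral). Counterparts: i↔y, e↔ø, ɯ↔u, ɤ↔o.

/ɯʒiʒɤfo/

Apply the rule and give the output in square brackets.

/ɯ/ harmonizes with /o/ ([+round]) → [u]
/i/ harmonizes with /o/ ([+round]) → [y]
/ɤ/ harmonizes with /o/ ([+round]) → [o]

[uʒyʒofo]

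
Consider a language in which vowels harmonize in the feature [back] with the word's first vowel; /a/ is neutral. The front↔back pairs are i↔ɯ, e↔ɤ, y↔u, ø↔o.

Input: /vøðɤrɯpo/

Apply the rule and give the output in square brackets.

/ɤ/ harmonizes with /ø/ ([-back]) → [e]
/ɯ/ harmonizes with /ø/ ([-back]) → [i]
/o/ harmonizes with /ø/ ([-back]) → [ø]

[vøðeripø]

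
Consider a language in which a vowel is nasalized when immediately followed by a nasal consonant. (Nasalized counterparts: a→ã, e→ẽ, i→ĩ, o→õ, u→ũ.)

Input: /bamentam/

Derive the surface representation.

[bãmẽntãm]

/a/ before nasal /m/ → [ã]
/e/ before nasal /n/ → [ẽ]
/a/ before nasal /m/ → [ã]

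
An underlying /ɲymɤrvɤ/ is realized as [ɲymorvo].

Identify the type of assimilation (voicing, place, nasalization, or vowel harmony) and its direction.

/ɤ/→[o] /ɤ/→[o].
Vowels agree with the first vowel, so the harmony is progressive.

vowel harmony, progressive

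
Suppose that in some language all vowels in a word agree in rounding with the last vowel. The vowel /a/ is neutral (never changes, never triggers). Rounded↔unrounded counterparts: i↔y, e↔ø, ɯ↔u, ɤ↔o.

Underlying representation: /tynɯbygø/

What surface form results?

/ɯ/ harmonizes with /ø/ ([+round]) → [u]

[tynubygø]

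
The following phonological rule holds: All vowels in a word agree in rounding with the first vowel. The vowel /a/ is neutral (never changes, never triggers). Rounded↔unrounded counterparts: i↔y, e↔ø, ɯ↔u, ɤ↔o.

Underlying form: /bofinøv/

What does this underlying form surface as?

/i/ harmonizes with /o/ ([+round]) → [y]

[bofynøv]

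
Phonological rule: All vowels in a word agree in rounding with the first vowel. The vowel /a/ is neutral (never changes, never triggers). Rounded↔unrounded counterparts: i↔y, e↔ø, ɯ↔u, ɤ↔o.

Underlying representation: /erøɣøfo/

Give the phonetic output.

/ø/ harmonizes with /e/ ([-round]) → [e]
/ø/ harmonizes with /e/ ([-round]) → [e]
/o/ harmonizes with /e/ ([-round]) → [ɤ]

[ereɣefɤ]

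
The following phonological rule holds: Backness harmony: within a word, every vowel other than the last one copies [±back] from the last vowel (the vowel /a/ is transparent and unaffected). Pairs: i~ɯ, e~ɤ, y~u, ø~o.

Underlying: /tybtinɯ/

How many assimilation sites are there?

2

/y/ harmonizes with /ɯ/ ([+back]) → [u]
/i/ harmonizes with /ɯ/ ([+back]) → [ɯ]
2 segments change.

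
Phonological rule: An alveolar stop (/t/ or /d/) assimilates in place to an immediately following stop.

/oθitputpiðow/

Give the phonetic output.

[oθippuppiðow]

/t/ before /p/ (labial) → [p]
/t/ before /p/ (labial) → [p]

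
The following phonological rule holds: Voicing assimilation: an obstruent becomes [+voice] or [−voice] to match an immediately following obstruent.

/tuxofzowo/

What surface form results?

/f/ before /z/ (voiced) → [v]

[tuxovzowo]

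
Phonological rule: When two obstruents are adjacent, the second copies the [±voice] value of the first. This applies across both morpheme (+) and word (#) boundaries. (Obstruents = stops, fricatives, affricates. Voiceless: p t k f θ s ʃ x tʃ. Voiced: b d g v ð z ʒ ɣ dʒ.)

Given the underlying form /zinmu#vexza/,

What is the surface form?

/z/ after /x/ (voiceless) → [s]

[zinmu#vexsa]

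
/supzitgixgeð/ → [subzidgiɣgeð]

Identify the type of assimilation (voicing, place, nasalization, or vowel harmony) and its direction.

voicing assimilation, regressive

/p/→[b] /t/→[d] /x/→[ɣ].
Each target copies a feature from the following segment, so the direction is regressive.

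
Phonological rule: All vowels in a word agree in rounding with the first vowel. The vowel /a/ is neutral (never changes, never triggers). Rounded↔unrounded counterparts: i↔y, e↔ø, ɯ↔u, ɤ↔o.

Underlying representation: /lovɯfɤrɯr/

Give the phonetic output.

/ɯ/ harmonizes with /o/ ([+round]) → [u]
/ɤ/ harmonizes with /o/ ([+round]) → [o]
/ɯ/ harmonizes with /o/ ([+round]) → [u]

[lovuforur]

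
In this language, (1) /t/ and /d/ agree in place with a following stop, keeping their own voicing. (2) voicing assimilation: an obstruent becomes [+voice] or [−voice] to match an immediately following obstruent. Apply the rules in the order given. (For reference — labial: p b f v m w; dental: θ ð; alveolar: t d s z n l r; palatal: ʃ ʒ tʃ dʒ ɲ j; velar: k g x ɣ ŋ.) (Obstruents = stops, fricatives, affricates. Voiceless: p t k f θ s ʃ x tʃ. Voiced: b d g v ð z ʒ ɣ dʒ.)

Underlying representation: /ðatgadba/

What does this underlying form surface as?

[ðaggabba]

Rule 1: /t/ before /g/ (velar) → [k]
Rule 1: /d/ before /b/ (labial) → [b]
After rule 1: ðakgabba
Rule 2: /k/ before /g/ (voiced) → [g]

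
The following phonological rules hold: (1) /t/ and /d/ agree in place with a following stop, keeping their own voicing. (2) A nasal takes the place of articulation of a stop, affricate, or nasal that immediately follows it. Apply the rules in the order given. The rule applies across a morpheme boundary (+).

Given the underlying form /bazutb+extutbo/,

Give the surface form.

Rule 1: /t/ before /b/ (labial) → [p]
Rule 1: /t/ before /b/ (labial) → [p]
After rule 1: bazupb+extupbo
Rule 2: no segment meets the rule's conditions; no change.

[bazupb+extupbo]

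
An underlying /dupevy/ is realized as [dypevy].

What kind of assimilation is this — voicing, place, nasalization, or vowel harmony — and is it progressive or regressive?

vowel harmony, regressive

/u/→[y].
Vowels agree with the last vowel, so the harmony is regressive.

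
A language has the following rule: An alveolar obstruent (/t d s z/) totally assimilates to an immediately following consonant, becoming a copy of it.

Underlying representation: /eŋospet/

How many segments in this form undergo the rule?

1

/s/ before /p/ → [p] (total assimilation)
1 segment changes.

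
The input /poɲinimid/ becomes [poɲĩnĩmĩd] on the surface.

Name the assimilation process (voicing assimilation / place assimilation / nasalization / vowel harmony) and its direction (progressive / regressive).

nasalization, progressive

/i/→[ĩ] /i/→[ĩ] /i/→[ĩ].
Each target copies a feature from the preceding segment, so the direction is progressive.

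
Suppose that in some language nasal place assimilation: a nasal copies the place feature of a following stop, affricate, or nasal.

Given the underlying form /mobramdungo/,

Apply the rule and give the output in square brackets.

[mobranduŋgo]

/m/ before /d/ (alveolar) → [n]
/n/ before /g/ (velar) → [ŋ]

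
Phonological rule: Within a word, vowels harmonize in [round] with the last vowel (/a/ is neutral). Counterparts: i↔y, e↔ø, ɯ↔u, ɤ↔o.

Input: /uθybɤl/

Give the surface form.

[ɯθibɤl]

/u/ harmonizes with /ɤ/ ([-round]) → [ɯ]
/y/ harmonizes with /ɤ/ ([-round]) → [i]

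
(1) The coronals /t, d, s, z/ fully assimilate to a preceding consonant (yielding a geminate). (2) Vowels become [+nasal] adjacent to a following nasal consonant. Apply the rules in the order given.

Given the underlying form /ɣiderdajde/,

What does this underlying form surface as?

Rule 1: /d/ after /r/ → [r] (total assimilation)
Rule 1: /d/ after /j/ → [j] (total assimilation)
After rule 1: ɣiderrajje
Rule 2: no segment meets the rule's conditions; no change.

[ɣiderrajje]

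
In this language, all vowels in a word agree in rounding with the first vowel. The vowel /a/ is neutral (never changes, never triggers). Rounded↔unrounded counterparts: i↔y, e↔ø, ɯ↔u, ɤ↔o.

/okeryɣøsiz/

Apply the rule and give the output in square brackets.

/e/ harmonizes with /o/ ([+round]) → [ø]
/i/ harmonizes with /o/ ([+round]) → [y]

[okøryɣøsyz]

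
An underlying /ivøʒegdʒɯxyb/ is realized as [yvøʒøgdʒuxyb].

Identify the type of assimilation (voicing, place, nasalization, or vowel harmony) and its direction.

/i/→[y] /e/→[ø] /ɯ/→[u].
Vowels agree with the last vowel, so the harmony is regressive.

vowel harmony, regressive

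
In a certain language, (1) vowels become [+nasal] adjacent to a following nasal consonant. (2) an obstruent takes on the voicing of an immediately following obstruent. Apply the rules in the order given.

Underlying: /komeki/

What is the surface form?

Rule 1: /o/ before nasal /m/ → [õ]
After rule 1: kõmeki
Rule 2: no segment meets the rule's conditions; no change.

[kõmeki]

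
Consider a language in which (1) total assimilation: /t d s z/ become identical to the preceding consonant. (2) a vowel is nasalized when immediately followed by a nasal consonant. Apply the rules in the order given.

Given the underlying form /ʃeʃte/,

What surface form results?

[ʃeʃʃe]

Rule 1: /t/ after /ʃ/ → [ʃ] (total assimilation)
After rule 1: ʃeʃʃe
Rule 2: no segment meets the rule's conditions; no change.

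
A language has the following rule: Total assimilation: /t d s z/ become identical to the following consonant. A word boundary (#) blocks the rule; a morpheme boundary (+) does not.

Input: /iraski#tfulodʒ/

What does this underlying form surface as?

[irakki#ffulodʒ]

/s/ before /k/ → [k] (total assimilation)
/t/ before /f/ → [f] (total assimilation)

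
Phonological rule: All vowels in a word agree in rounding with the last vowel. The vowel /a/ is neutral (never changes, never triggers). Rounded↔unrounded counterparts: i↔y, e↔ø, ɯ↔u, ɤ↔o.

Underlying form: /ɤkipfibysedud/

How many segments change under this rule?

/ɤ/ harmonizes with /u/ ([+round]) → [o]
/i/ harmonizes with /u/ ([+round]) → [y]
/i/ harmonizes with /u/ ([+round]) → [y]
/e/ harmonizes with /u/ ([+round]) → [ø]
4 segments change.

4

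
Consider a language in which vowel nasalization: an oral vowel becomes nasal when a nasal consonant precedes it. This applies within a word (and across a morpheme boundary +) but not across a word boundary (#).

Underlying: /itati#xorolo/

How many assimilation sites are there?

No segment meets the rule's conditions.

0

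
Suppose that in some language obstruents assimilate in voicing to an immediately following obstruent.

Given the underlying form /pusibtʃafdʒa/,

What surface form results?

/b/ before /tʃ/ (voiceless) → [p]
/f/ before /dʒ/ (voiced) → [v]

[pusiptʃavdʒa]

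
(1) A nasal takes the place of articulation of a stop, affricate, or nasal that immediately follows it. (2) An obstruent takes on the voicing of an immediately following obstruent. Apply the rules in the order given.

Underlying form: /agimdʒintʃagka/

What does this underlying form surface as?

Rule 1: /m/ before /dʒ/ (palatal) → [ɲ]
Rule 1: /n/ before /tʃ/ (palatal) → [ɲ]
After rule 1: agiɲdʒiɲtʃagka
Rule 2: /g/ before /k/ (voiceless) → [k]

[agiɲdʒiɲtʃakka]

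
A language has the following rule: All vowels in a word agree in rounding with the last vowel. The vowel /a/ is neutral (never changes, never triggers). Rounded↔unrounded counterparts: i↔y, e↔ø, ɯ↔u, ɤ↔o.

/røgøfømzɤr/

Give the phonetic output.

[regefemzɤr]

/ø/ harmonizes with /ɤ/ ([-round]) → [e]
/ø/ harmonizes with /ɤ/ ([-round]) → [e]
/ø/ harmonizes with /ɤ/ ([-round]) → [e]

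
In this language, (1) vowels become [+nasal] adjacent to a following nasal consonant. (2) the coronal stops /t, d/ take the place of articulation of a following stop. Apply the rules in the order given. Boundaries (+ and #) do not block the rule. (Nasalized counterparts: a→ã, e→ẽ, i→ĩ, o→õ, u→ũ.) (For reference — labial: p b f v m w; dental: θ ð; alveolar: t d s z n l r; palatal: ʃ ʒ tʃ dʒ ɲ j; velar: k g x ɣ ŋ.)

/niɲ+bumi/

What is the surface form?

[nĩɲ+bũmi]

Rule 1: /i/ before nasal /ɲ/ → [ĩ]
Rule 1: /u/ before nasal /m/ → [ũ]
After rule 1: nĩɲ+bũmi
Rule 2: no segment meets the rule's conditions; no change.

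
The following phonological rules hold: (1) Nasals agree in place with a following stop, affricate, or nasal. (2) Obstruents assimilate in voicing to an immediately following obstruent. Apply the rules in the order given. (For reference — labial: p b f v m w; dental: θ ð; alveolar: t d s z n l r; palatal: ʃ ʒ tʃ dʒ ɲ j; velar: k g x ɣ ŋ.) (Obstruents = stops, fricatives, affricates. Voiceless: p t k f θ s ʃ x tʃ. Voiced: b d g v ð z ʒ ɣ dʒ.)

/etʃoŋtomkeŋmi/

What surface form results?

Rule 1: /ŋ/ before /t/ (alveolar) → [n]
Rule 1: /m/ before /k/ (velar) → [ŋ]
Rule 1: /ŋ/ before /m/ (labial) → [m]
After rule 1: etʃontoŋkemmi
Rule 2: no segment meets the rule's conditions; no change.

[etʃontoŋkemmi]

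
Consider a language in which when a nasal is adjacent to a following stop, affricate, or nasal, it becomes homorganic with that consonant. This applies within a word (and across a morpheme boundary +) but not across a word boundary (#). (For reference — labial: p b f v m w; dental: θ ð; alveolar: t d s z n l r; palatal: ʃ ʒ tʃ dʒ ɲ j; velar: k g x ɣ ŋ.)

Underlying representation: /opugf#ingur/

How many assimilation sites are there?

1

/n/ before /g/ (velar) → [ŋ]
1 segment changes.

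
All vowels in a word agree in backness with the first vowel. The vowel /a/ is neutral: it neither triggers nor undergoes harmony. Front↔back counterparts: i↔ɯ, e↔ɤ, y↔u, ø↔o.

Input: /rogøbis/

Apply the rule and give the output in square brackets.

[rogobɯs]

/ø/ harmonizes with /o/ ([+back]) → [o]
/i/ harmonizes with /o/ ([+back]) → [ɯ]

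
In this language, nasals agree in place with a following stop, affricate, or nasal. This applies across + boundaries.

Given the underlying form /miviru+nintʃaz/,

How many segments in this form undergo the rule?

1

/n/ before /tʃ/ (palatal) → [ɲ]
1 segment changes.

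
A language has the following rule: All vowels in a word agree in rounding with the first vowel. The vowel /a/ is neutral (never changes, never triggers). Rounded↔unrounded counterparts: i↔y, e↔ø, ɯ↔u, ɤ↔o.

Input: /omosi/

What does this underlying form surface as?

[omosy]

/i/ harmonizes with /o/ ([+round]) → [y]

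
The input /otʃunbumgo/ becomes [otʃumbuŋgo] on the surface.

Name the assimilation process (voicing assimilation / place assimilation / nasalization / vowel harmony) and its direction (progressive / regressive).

place assimilation, regressive

/n/→[m] /m/→[ŋ].
Each target copies a feature from the following segment, so the direction is regressive.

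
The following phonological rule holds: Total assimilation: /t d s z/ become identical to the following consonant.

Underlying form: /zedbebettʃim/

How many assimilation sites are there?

2

/d/ before /b/ → [b] (total assimilation)
/t/ before /tʃ/ → [tʃ] (total assimilation)
2 segments change.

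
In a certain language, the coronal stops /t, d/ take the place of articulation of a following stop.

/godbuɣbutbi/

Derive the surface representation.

[gobbuɣbupbi]

/d/ before /b/ (labial) → [b]
/t/ before /b/ (labial) → [p]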